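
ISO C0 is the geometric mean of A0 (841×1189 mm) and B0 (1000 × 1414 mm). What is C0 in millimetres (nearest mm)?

917 × 1297 mm

Short: √(841 · 1000) = √841000 ≈ 917.1 mm.
Long: √(1189 · 1414) = √1681246 ≈ 1296.6 mm.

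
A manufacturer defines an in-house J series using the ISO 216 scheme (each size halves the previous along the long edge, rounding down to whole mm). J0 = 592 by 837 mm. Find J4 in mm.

148 × 209 mm

J1 = 418 × 592 mm (from J0 by 1 halving).
J2: ⌊592/2⌋ × 418 = 296 × 418 mm
J3: ⌊418/2⌋ × 296 = 209 × 296 mm
J4: ⌊296/2⌋ × 209 = 148 × 209 mm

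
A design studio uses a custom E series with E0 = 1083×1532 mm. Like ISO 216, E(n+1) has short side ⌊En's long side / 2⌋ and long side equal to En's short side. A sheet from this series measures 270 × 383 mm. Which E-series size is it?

E4

E0: 1083 × 1532 mm
E1: 766 × 1083 mm
E2: 541 × 766 mm
E3: 383 × 541 mm
E4: 270 × 383 mm
E5: 191 × 270 mm
→ matches E4.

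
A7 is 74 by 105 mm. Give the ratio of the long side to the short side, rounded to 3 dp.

105 / 74 = 1.419
ISO 216 targets √2 ≈ 1.414; the +0.005 deviation is from mm rounding.

1.419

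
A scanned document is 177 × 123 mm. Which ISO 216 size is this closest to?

B6 (125 × 176 mm)

Aspect ratio 177/123 ≈ 1.439 (ISO target is √2 ≈ 1.414).
In the B-series (B0 = 1000 × 1414 mm): B6 = 125 × 176 mm.
Off by 3 mm total — nearest standard size.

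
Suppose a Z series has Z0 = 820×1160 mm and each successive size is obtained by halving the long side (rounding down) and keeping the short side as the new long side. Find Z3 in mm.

290 × 410 mm

Z1: ⌊1160/2⌋ × 820 = 580 × 820 mm
Z2: ⌊820/2⌋ × 580 = 410 × 580 mm
Z3: ⌊580/2⌋ × 410 = 290 × 410 mm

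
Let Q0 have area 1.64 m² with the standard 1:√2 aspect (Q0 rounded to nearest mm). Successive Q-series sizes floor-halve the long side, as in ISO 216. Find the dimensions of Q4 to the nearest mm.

Let Q0's short side be w mm. w · w√2 = 1.64 m² = 1,640,000 mm², so w ≈ 1076.9 mm and w√2 ≈ 1522.9 mm → Q0 = 1077 × 1523 mm.
Q1: ⌊1523/2⌋ × 1077 = 761 × 1077 mm
Q2: ⌊1077/2⌋ × 761 = 538 × 761 mm
Q3: ⌊761/2⌋ × 538 = 380 × 538 mm
Q4: ⌊538/2⌋ × 380 = 269 × 380 mm

269 × 380 mm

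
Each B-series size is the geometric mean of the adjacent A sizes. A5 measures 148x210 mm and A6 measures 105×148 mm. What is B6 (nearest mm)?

Short side: √(148 · 105) = √15540 ≈ 124.7 → 125 mm
Long side: √(210 · 148) = √31080 ≈ 176.3 → 176 mm

125 × 176 mm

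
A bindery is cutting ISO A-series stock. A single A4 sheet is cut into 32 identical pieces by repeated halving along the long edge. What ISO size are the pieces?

32 = 2^5, so 5 halving steps.
A4 → A5 → … → A9 after 5 steps.

A9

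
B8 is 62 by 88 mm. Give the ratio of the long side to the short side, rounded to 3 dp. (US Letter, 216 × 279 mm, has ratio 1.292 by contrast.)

1.419

88 / 62 = 1.419
ISO 216 targets √2 ≈ 1.414; the +0.005 deviation is from mm rounding.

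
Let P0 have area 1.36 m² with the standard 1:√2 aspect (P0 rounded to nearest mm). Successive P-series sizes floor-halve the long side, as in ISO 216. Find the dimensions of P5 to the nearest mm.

173 × 245 mm

Let P0's short side be w mm. w · w√2 = 1.36 m² = 1,360,000 mm², so w ≈ 980.6 mm and w√2 ≈ 1386.8 mm → P0 = 981 × 1387 mm.
P1: ⌊1387/2⌋ × 981 = 693 × 981 mm
P2: ⌊981/2⌋ × 693 = 490 × 693 mm
P3: ⌊693/2⌋ × 490 = 346 × 490 mm
P4: ⌊490/2⌋ × 346 = 245 × 346 mm
P5: ⌊346/2⌋ × 245 = 173 × 245 mm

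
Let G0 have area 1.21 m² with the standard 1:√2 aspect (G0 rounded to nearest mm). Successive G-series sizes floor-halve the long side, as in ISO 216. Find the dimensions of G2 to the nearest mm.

Let G0's short side be w mm. w · w√2 = 1.21 m² = 1,210,000 mm², so w ≈ 925.0 mm and w√2 ≈ 1308.1 mm → G0 = 925 × 1308 mm.
G1: ⌊1308/2⌋ × 925 = 654 × 925 mm
G2: ⌊925/2⌋ × 654 = 462 × 654 mm

462 × 654 mm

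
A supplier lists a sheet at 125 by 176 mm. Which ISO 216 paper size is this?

Aspect ratio 176/125 ≈ 1.408 — close to the ISO √2 ≈ 1.414.
In the B-series (B0 = 1000 × 1414 mm): B6 = 125 × 176 mm.

B6 (125 × 176 mm)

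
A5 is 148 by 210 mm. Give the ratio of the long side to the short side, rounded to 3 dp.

210 / 148 = 1.419
ISO 216 targets √2 ≈ 1.414; the +0.005 deviation is from mm rounding.

1.419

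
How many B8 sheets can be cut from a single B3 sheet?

B3 = 353 × 500 mm; B8 = 62 × 88 mm.
Each halving step doubles the count; 5 steps from B3 to B8.
2^5 = 32.

32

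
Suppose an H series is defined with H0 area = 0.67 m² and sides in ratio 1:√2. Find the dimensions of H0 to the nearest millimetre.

Let the short side be w mm. Then w · w√2 = 0.67 m² = 670,000 mm².
w² = 670,000/√2, so w ≈ 688.3 mm; long side = w√2 ≈ 973.4 mm.

688 × 973 mm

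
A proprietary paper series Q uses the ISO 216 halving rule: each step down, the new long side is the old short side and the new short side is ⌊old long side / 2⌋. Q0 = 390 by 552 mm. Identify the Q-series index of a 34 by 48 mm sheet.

Q0: 390 × 552 mm
Q1: 276 × 390 mm
Q2: 195 × 276 mm
Q3: 138 × 195 mm
Q4: 97 × 138 mm
Q5: 69 × 97 mm
Q6: 48 × 69 mm
Q7: 34 × 48 mm
Q8: 24 × 34 mm
→ matches Q7.

Q7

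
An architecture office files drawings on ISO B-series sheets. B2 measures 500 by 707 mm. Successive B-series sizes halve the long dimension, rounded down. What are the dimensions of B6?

125 × 176 mm

B3: ⌊707/2⌋ × 500 = 353 × 500 mm
B4: ⌊500/2⌋ × 353 = 250 × 353 mm
B5: ⌊353/2⌋ × 250 = 176 × 250 mm
B6: ⌊250/2⌋ × 176 = 125 × 176 mm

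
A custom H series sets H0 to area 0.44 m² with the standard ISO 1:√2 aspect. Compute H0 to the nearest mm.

Let the short side be w mm. Then w · w√2 = 0.44 m² = 440,000 mm².
w² = 440,000/√2, so w ≈ 557.8 mm; long side = w√2 ≈ 788.8 mm.

558 × 789 mm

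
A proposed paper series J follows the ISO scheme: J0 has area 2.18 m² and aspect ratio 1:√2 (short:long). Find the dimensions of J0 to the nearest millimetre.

1242 × 1756 mm

Let the short side be w mm. Then w · w√2 = 2.18 m² = 2,180,000 mm².
w² = 2,180,000/√2, so w ≈ 1241.6 mm; long side = w√2 ≈ 1755.8 mm.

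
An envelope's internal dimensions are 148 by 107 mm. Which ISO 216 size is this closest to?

Aspect ratio 148/107 ≈ 1.383 (ISO target is √2 ≈ 1.414).
In the A-series (A0 area = 1 m²): A6 = 105 × 148 mm.
Off by 2 mm total — nearest standard size.

A6 (105 × 148 mm)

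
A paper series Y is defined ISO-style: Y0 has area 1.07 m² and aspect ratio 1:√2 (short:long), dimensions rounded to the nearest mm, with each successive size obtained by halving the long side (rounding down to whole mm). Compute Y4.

217 × 307 mm

Let Y0's short side be w mm. w · w√2 = 1.07 m² = 1,070,000 mm², so w ≈ 869.8 mm and w√2 ≈ 1230.1 mm → Y0 = 870 × 1230 mm.
Y1: ⌊1230/2⌋ × 870 = 615 × 870 mm
Y2: ⌊870/2⌋ × 615 = 435 × 615 mm
Y3: ⌊615/2⌋ × 435 = 307 × 435 mm
Y4: ⌊435/2⌋ × 307 = 217 × 307 mm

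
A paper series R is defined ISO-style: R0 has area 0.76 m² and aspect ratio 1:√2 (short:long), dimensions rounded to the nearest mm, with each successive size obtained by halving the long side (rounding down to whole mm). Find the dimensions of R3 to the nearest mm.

259 × 366 mm

Let R0's short side be w mm. w · w√2 = 0.76 m² = 760,000 mm², so w ≈ 733.1 mm and w√2 ≈ 1036.7 mm → R0 = 733 × 1037 mm.
R1: ⌊1037/2⌋ × 733 = 518 × 733 mm
R2: ⌊733/2⌋ × 518 = 366 × 518 mm
R3: ⌊518/2⌋ × 366 = 259 × 366 mm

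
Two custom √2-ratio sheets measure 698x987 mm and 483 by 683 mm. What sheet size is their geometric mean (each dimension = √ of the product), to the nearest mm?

581 × 821 mm

Short side: √(698 · 483) = √337134 ≈ 580.6 → 581 mm
Long side: √(987 · 683) = √674121 ≈ 821.0 → 821 mm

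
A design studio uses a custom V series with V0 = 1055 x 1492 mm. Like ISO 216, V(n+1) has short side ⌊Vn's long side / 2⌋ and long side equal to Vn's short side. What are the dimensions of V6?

V1 = 746 × 1055 mm (from V0 by 1 halving).
V2: ⌊1055/2⌋ × 746 = 527 × 746 mm
V3: ⌊746/2⌋ × 527 = 373 × 527 mm
V4: ⌊527/2⌋ × 373 = 263 × 373 mm
V5: ⌊373/2⌋ × 263 = 186 × 263 mm
V6: ⌊263/2⌋ × 186 = 131 × 186 mm

131 × 186 mm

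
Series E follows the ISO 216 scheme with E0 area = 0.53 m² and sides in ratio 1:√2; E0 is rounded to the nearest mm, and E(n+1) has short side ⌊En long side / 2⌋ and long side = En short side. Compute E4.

153 × 216 mm

Let E0's short side be w mm. w · w√2 = 0.53 m² = 530,000 mm², so w ≈ 612.2 mm and w√2 ≈ 865.8 mm → E0 = 612 × 866 mm.
E1: ⌊866/2⌋ × 612 = 433 × 612 mm
E2: ⌊612/2⌋ × 433 = 306 × 433 mm
E3: ⌊433/2⌋ × 306 = 216 × 306 mm
E4: ⌊306/2⌋ × 216 = 153 × 216 mm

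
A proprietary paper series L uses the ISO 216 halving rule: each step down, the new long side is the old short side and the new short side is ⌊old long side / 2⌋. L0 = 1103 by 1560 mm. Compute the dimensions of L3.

390 × 551 mm

L1: ⌊1560/2⌋ × 1103 = 780 × 1103 mm
L2: ⌊1103/2⌋ × 780 = 551 × 780 mm
L3: ⌊780/2⌋ × 551 = 390 × 551 mm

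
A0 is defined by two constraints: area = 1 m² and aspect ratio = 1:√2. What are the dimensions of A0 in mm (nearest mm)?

Let the short side be w mm. Then the long side is w√2 and w · w√2 = 10⁶ mm².
w² = 10⁶/√2, so w = 1000 / 2^(1/4) ≈ 840.9 mm; long side = 1000 · 2^(1/4) ≈ 1189.2 mm.

841 × 1189 mm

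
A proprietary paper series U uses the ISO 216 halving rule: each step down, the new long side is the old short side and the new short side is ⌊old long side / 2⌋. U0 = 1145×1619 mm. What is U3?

U1: ⌊1619/2⌋ × 1145 = 809 × 1145 mm
U2: ⌊1145/2⌋ × 809 = 572 × 809 mm
U3: ⌊809/2⌋ × 572 = 404 × 572 mm

404 × 572 mm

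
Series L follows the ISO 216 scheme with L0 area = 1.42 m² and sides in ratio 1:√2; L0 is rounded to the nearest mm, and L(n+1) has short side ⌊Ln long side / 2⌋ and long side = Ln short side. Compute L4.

250 × 354 mm

Let L0's short side be w mm. w · w√2 = 1.42 m² = 1,420,000 mm², so w ≈ 1002.0 mm and w√2 ≈ 1417.1 mm → L0 = 1002 × 1417 mm.
L1: ⌊1417/2⌋ × 1002 = 708 × 1002 mm
L2: ⌊1002/2⌋ × 708 = 501 × 708 mm
L3: ⌊708/2⌋ × 501 = 354 × 501 mm
L4: ⌊501/2⌋ × 354 = 250 × 354 mm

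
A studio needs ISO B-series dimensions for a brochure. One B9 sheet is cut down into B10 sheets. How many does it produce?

2

Each ISO step halves the sheet: 1 × B9 → 2 × B10
From B9 to B10 is 1 halving step: 2^1 = 2.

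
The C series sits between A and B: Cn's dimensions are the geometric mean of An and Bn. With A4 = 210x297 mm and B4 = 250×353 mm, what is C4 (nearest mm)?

Short side: √(210 · 250) = √52500 ≈ 229.1 → 229 mm
Long side: √(297 · 353) = √104841 ≈ 323.8 → 324 mm

229 × 324 mm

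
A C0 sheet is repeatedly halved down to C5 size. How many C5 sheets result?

Each ISO step halves the sheet: 1 × C0 → 2 × C1 → 4 × C2 → 8 × C3 → …
From C0 to C5 is 5 halving steps: 2^5 = 32.

32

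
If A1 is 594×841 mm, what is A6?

105 × 148 mm

A2: ⌊841/2⌋ × 594 = 420 × 594 mm
A3: ⌊594/2⌋ × 420 = 297 × 420 mm
A4: ⌊420/2⌋ × 297 = 210 × 297 mm
A5: ⌊297/2⌋ × 210 = 148 × 210 mm
A6: ⌊210/2⌋ × 148 = 105 × 148 mm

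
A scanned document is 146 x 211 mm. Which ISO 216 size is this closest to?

A5 (148 × 210 mm)

Aspect ratio 211/146 ≈ 1.445 (ISO target is √2 ≈ 1.414).
In the A-series (A0 area = 1 m²): A5 = 148 × 210 mm.
Off by 3 mm total — nearest standard size.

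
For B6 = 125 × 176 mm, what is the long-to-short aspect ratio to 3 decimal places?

176 / 125 = 1.408
ISO 216 targets √2 ≈ 1.414; the -0.006 deviation is from mm rounding.

1.408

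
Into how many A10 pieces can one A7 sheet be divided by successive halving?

8

Each ISO step halves the sheet: 1 × A7 → 2 × A8 → 4 × A9 → 8 × A10
From A7 to A10 is 3 halving steps: 2^3 = 8.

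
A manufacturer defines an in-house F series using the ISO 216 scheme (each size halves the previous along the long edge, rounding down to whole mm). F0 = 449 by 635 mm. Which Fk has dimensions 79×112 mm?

F5

F0: 449 × 635 mm
F1: 317 × 449 mm
F2: 224 × 317 mm
F3: 158 × 224 mm
F4: 112 × 158 mm
F5: 79 × 112 mm
F6: 56 × 79 mm
→ matches F5.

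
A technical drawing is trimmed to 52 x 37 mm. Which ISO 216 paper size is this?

Aspect ratio 52/37 ≈ 1.405 — close to the ISO √2 ≈ 1.414.
In the A-series (A0 area = 1 m²): A9 = 37 × 52 mm.

A9 (37 × 52 mm)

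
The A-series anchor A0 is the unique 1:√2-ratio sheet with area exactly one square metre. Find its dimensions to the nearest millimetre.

841 × 1189 mm

Let the short side be w mm. Then the long side is w√2 and w · w√2 = 10⁶ mm².
w² = 10⁶/√2, so w = 1000 / 2^(1/4) ≈ 840.9 mm; long side = 1000 · 2^(1/4) ≈ 1189.2 mm.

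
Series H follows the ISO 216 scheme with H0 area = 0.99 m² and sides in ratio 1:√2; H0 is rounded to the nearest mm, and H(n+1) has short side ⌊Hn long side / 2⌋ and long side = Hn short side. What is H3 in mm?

295 × 418 mm

Let H0's short side be w mm. w · w√2 = 0.99 m² = 990,000 mm², so w ≈ 836.7 mm and w√2 ≈ 1183.2 mm → H0 = 837 × 1183 mm.
H1: ⌊1183/2⌋ × 837 = 591 × 837 mm
H2: ⌊837/2⌋ × 591 = 418 × 591 mm
H3: ⌊591/2⌋ × 418 = 295 × 418 mm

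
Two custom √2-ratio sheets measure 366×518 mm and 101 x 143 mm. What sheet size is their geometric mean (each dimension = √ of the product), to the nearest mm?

Short side: √(366 · 101) = √36966 ≈ 192.3 → 192 mm
Long side: √(518 · 143) = √74074 ≈ 272.2 → 272 mm

192 × 272 mm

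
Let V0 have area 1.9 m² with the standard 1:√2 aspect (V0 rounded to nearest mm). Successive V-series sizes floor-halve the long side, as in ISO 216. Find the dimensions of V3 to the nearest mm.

Let V0's short side be w mm. w · w√2 = 1.9 m² = 1,900,000 mm², so w ≈ 1159.1 mm and w√2 ≈ 1639.2 mm → V0 = 1159 × 1639 mm.
V1: ⌊1639/2⌋ × 1159 = 819 × 1159 mm
V2: ⌊1159/2⌋ × 819 = 579 × 819 mm
V3: ⌊819/2⌋ × 579 = 409 × 579 mm

409 × 579 mm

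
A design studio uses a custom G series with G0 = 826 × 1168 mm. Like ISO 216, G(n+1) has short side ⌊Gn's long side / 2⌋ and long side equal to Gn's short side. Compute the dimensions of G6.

103 × 146 mm

G1: ⌊1168/2⌋ × 826 = 584 × 826 mm
G2: ⌊826/2⌋ × 584 = 413 × 584 mm
G3: ⌊584/2⌋ × 413 = 292 × 413 mm
G4: ⌊413/2⌋ × 292 = 206 × 292 mm
G5: ⌊292/2⌋ × 206 = 146 × 206 mm
G6: ⌊206/2⌋ × 146 = 103 × 146 mm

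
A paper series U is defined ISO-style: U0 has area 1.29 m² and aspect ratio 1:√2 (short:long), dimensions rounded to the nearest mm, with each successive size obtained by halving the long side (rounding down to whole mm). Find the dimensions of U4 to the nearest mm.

238 × 337 mm

Let U0's short side be w mm. w · w√2 = 1.29 m² = 1,290,000 mm², so w ≈ 955.1 mm and w√2 ≈ 1350.7 mm → U0 = 955 × 1351 mm.
U1: ⌊1351/2⌋ × 955 = 675 × 955 mm
U2: ⌊955/2⌋ × 675 = 477 × 675 mm
U3: ⌊675/2⌋ × 477 = 337 × 477 mm
U4: ⌊477/2⌋ × 337 = 238 × 337 mm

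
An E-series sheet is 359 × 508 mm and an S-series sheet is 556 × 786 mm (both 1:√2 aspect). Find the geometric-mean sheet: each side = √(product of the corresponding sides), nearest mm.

447 × 632 mm

Short side: √(359 · 556) = √199604 ≈ 446.8 → 447 mm
Long side: √(508 · 786) = √399288 ≈ 631.9 → 632 mm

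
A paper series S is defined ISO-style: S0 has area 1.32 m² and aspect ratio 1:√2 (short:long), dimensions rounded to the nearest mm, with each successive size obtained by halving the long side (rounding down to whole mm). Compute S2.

483 × 683 mm

Let S0's short side be w mm. w · w√2 = 1.32 m² = 1,320,000 mm², so w ≈ 966.1 mm and w√2 ≈ 1366.3 mm → S0 = 966 × 1366 mm.
S1: ⌊1366/2⌋ × 966 = 683 × 966 mm
S2: ⌊966/2⌋ × 683 = 483 × 683 mm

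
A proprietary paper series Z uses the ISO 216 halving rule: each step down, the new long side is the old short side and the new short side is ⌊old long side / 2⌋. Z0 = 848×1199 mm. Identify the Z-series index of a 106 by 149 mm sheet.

Z6

Z0: 848 × 1199 mm
Z1: 599 × 848 mm
Z2: 424 × 599 mm
Z3: 299 × 424 mm
Z4: 212 × 299 mm
Z5: 149 × 212 mm
Z6: 106 × 149 mm
Z7: 74 × 106 mm
→ matches Z6.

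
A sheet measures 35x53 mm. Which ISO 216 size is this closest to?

Aspect ratio 53/35 ≈ 1.514 (ISO target is √2 ≈ 1.414).
In the A-series (A0 area = 1 m²): A9 = 37 × 52 mm.
Off by 3 mm total — nearest standard size.

A9 (37 × 52 mm)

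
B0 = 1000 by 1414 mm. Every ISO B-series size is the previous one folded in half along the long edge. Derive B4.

B1: ⌊1414/2⌋ × 1000 = 707 × 1000 mm
B2: ⌊1000/2⌋ × 707 = 500 × 707 mm
B3: ⌊707/2⌋ × 500 = 353 × 500 mm
B4: ⌊500/2⌋ × 353 = 250 × 353 mm

250 × 353 mm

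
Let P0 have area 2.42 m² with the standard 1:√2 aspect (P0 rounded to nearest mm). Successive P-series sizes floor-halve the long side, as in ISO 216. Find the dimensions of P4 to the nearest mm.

Let P0's short side be w mm. w · w√2 = 2.42 m² = 2,420,000 mm², so w ≈ 1308.1 mm and w√2 ≈ 1850.0 mm → P0 = 1308 × 1850 mm.
P1: ⌊1850/2⌋ × 1308 = 925 × 1308 mm
P2: ⌊1308/2⌋ × 925 = 654 × 925 mm
P3: ⌊925/2⌋ × 654 = 462 × 654 mm
P4: ⌊654/2⌋ × 462 = 327 × 462 mm

327 × 462 mm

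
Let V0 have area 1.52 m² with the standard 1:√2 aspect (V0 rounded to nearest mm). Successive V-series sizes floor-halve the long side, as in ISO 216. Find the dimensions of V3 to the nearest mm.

Let V0's short side be w mm. w · w√2 = 1.52 m² = 1,520,000 mm², so w ≈ 1036.7 mm and w√2 ≈ 1466.2 mm → V0 = 1037 × 1466 mm.
V1: ⌊1466/2⌋ × 1037 = 733 × 1037 mm
V2: ⌊1037/2⌋ × 733 = 518 × 733 mm
V3: ⌊733/2⌋ × 518 = 366 × 518 mm

366 × 518 mm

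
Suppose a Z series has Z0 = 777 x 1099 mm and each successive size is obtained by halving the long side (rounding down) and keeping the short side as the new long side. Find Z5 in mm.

Z1: ⌊1099/2⌋ × 777 = 549 × 777 mm
Z2: ⌊777/2⌋ × 549 = 388 × 549 mm
Z3: ⌊549/2⌋ × 388 = 274 × 388 mm
Z4: ⌊388/2⌋ × 274 = 194 × 274 mm
Z5: ⌊274/2⌋ × 194 = 137 × 194 mm

137 × 194 mm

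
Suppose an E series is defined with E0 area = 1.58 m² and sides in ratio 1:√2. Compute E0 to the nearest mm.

Let the short side be w mm. Then w · w√2 = 1.58 m² = 1,580,000 mm².
w² = 1,580,000/√2, so w ≈ 1057.0 mm; long side = w√2 ≈ 1494.8 mm.

1057 × 1495 mm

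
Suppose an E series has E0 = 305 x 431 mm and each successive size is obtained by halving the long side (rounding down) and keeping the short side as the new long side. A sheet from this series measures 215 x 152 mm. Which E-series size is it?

E2

E0: 305 × 431 mm
E1: 215 × 305 mm
E2: 152 × 215 mm
E3: 107 × 152 mm
→ matches E2.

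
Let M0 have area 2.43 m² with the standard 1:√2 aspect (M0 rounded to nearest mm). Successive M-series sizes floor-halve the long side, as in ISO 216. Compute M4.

Let M0's short side be w mm. w · w√2 = 2.43 m² = 2,430,000 mm², so w ≈ 1310.8 mm and w√2 ≈ 1853.8 mm → M0 = 1311 × 1854 mm.
M1: ⌊1854/2⌋ × 1311 = 927 × 1311 mm
M2: ⌊1311/2⌋ × 927 = 655 × 927 mm
M3: ⌊927/2⌋ × 655 = 463 × 655 mm
M4: ⌊655/2⌋ × 463 = 327 × 463 mm

327 × 463 mm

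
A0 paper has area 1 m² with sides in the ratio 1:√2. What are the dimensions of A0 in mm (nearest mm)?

841 × 1189 mm

Let the short side be w mm. Then the long side is w√2 and w · w√2 = 10⁶ mm².
w² = 10⁶/√2, so w = 1000 / 2^(1/4) ≈ 840.9 mm; long side = 1000 · 2^(1/4) ≈ 1189.2 mm.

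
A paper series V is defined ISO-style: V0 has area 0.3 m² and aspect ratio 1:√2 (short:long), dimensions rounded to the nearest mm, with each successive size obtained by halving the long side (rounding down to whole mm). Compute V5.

81 × 115 mm

Let V0's short side be w mm. w · w√2 = 0.3 m² = 300,000 mm², so w ≈ 460.6 mm and w√2 ≈ 651.4 mm → V0 = 461 × 651 mm.
V1: ⌊651/2⌋ × 461 = 325 × 461 mm
V2: ⌊461/2⌋ × 325 = 230 × 325 mm
V3: ⌊325/2⌋ × 230 = 162 × 230 mm
V4: ⌊230/2⌋ × 162 = 115 × 162 mm
V5: ⌊162/2⌋ × 115 = 81 × 115 mm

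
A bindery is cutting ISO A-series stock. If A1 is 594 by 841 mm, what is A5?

A2: ⌊841/2⌋ × 594 = 420 × 594 mm
A3: ⌊594/2⌋ × 420 = 297 × 420 mm
A4: ⌊420/2⌋ × 297 = 210 × 297 mm
A5: ⌊297/2⌋ × 210 = 148 × 210 mm

148 × 210 mm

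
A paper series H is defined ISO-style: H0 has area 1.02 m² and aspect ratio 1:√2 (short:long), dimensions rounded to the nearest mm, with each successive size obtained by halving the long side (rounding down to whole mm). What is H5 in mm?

150 × 212 mm

Let H0's short side be w mm. w · w√2 = 1.02 m² = 1,020,000 mm², so w ≈ 849.3 mm and w√2 ≈ 1201.0 mm → H0 = 849 × 1201 mm.
H1: ⌊1201/2⌋ × 849 = 600 × 849 mm
H2: ⌊849/2⌋ × 600 = 424 × 600 mm
H3: ⌊600/2⌋ × 424 = 300 × 424 mm
H4: ⌊424/2⌋ × 300 = 212 × 300 mm
H5: ⌊300/2⌋ × 212 = 150 × 212 mm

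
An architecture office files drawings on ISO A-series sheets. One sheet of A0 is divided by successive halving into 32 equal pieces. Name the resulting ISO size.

32 = 2^5, so 5 halving steps.
A0 → A1 → … → A5 after 5 steps.

A5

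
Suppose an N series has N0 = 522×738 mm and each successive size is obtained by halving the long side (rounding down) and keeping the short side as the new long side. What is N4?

N1: ⌊738/2⌋ × 522 = 369 × 522 mm
N2: ⌊522/2⌋ × 369 = 261 × 369 mm
N3: ⌊369/2⌋ × 261 = 184 × 261 mm
N4: ⌊261/2⌋ × 184 = 130 × 184 mm

130 × 184 mm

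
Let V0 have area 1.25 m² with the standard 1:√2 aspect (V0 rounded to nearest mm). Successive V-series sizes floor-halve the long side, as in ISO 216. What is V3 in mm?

332 × 470 mm

Let V0's short side be w mm. w · w√2 = 1.25 m² = 1,250,000 mm², so w ≈ 940.2 mm and w√2 ≈ 1329.6 mm → V0 = 940 × 1330 mm.
V1: ⌊1330/2⌋ × 940 = 665 × 940 mm
V2: ⌊940/2⌋ × 665 = 470 × 665 mm
V3: ⌊665/2⌋ × 470 = 332 × 470 mm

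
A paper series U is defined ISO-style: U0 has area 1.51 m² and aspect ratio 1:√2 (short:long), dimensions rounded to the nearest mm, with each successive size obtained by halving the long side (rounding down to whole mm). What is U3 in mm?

Let U0's short side be w mm. w · w√2 = 1.51 m² = 1,510,000 mm², so w ≈ 1033.3 mm and w√2 ≈ 1461.3 mm → U0 = 1033 × 1461 mm.
U1: ⌊1461/2⌋ × 1033 = 730 × 1033 mm
U2: ⌊1033/2⌋ × 730 = 516 × 730 mm
U3: ⌊730/2⌋ × 516 = 365 × 516 mm

365 × 516 mm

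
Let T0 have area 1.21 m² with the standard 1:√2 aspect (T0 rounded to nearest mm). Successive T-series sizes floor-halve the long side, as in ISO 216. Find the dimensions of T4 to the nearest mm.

Let T0's short side be w mm. w · w√2 = 1.21 m² = 1,210,000 mm², so w ≈ 925.0 mm and w√2 ≈ 1308.1 mm → T0 = 925 × 1308 mm.
T1: ⌊1308/2⌋ × 925 = 654 × 925 mm
T2: ⌊925/2⌋ × 654 = 462 × 654 mm
T3: ⌊654/2⌋ × 462 = 327 × 462 mm
T4: ⌊462/2⌋ × 327 = 231 × 327 mm

231 × 327 mm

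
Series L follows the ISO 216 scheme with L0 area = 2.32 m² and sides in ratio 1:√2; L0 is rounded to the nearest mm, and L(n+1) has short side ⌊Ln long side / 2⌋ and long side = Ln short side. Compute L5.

226 × 320 mm

Let L0's short side be w mm. w · w√2 = 2.32 m² = 2,320,000 mm², so w ≈ 1280.8 mm and w√2 ≈ 1811.3 mm → L0 = 1281 × 1811 mm.
L1: ⌊1811/2⌋ × 1281 = 905 × 1281 mm
L2: ⌊1281/2⌋ × 905 = 640 × 905 mm
L3: ⌊905/2⌋ × 640 = 452 × 640 mm
L4: ⌊640/2⌋ × 452 = 320 × 452 mm
L5: ⌊452/2⌋ × 320 = 226 × 320 mm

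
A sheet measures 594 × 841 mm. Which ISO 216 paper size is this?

Aspect ratio 841/594 ≈ 1.416 — close to the ISO √2 ≈ 1.414.
In the A-series (A0 area = 1 m²): A1 = 594 × 841 mm.

A1 (594 × 841 mm)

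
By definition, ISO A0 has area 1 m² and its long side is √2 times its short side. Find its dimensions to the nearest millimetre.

841 × 1189 mm

Let the short side be w mm. Then the long side is w√2 and w · w√2 = 10⁶ mm².
w² = 10⁶/√2, so w = 1000 / 2^(1/4) ≈ 840.9 mm; long side = 1000 · 2^(1/4) ≈ 1189.2 mm.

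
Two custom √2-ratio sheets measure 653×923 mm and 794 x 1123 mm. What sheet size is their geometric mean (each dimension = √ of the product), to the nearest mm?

720 × 1018 mm

Short side: √(653 · 794) = √518482 ≈ 720.1 → 720 mm
Long side: √(923 · 1123) = √1036529 ≈ 1018.1 → 1018 mm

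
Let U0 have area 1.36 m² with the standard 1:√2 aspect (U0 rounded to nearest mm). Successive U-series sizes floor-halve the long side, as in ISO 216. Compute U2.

Let U0's short side be w mm. w · w√2 = 1.36 m² = 1,360,000 mm², so w ≈ 980.6 mm and w√2 ≈ 1386.8 mm → U0 = 981 × 1387 mm.
U1: ⌊1387/2⌋ × 981 = 693 × 981 mm
U2: ⌊981/2⌋ × 693 = 490 × 693 mm

490 × 693 mm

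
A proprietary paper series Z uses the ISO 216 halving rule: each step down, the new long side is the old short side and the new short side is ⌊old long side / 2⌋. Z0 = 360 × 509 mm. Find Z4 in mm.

Z1: ⌊509/2⌋ × 360 = 254 × 360 mm
Z2: ⌊360/2⌋ × 254 = 180 × 254 mm
Z3: ⌊254/2⌋ × 180 = 127 × 180 mm
Z4: ⌊180/2⌋ × 127 = 90 × 127 mm

90 × 127 mm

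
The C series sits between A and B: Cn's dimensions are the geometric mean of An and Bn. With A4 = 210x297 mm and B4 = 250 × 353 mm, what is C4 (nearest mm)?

Short side: √(210 · 250) = √52500 ≈ 229.1 → 229 mm
Long side: √(297 · 353) = √104841 ≈ 323.8 → 324 mm

229 × 324 mm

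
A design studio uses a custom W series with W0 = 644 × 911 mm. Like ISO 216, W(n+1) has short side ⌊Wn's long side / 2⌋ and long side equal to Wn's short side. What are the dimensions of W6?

W1 = 455 × 644 mm (from W0 by 1 halving).
W2: ⌊644/2⌋ × 455 = 322 × 455 mm
W3: ⌊455/2⌋ × 322 = 227 × 322 mm
W4: ⌊322/2⌋ × 227 = 161 × 227 mm
W5: ⌊227/2⌋ × 161 = 113 × 161 mm
W6: ⌊161/2⌋ × 113 = 80 × 113 mm

80 × 113 mm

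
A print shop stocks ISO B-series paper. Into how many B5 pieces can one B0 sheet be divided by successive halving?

32

B0 = 1000 × 1414 mm; B5 = 176 × 250 mm.
Each halving step doubles the count; 5 steps from B0 to B5.
2^5 = 32.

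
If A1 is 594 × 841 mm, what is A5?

148 × 210 mm

A2: ⌊841/2⌋ × 594 = 420 × 594 mm
A3: ⌊594/2⌋ × 420 = 297 × 420 mm
A4: ⌊420/2⌋ × 297 = 210 × 297 mm
A5: ⌊297/2⌋ × 210 = 148 × 210 mm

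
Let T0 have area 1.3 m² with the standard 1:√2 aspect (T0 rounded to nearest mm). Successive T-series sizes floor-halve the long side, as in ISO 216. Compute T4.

Let T0's short side be w mm. w · w√2 = 1.3 m² = 1,300,000 mm², so w ≈ 958.8 mm and w√2 ≈ 1355.9 mm → T0 = 959 × 1356 mm.
T1: ⌊1356/2⌋ × 959 = 678 × 959 mm
T2: ⌊959/2⌋ × 678 = 479 × 678 mm
T3: ⌊678/2⌋ × 479 = 339 × 479 mm
T4: ⌊479/2⌋ × 339 = 239 × 339 mm

239 × 339 mm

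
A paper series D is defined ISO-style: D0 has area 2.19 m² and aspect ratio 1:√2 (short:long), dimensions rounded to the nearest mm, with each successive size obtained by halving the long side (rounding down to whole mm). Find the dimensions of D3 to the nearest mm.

Let D0's short side be w mm. w · w√2 = 2.19 m² = 2,190,000 mm², so w ≈ 1244.4 mm and w√2 ≈ 1759.9 mm → D0 = 1244 × 1760 mm.
D1: ⌊1760/2⌋ × 1244 = 880 × 1244 mm
D2: ⌊1244/2⌋ × 880 = 622 × 880 mm
D3: ⌊880/2⌋ × 622 = 440 × 622 mm

440 × 622 mm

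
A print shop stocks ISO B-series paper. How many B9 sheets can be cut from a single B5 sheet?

16

Each ISO step halves the sheet: 1 × B5 → 2 × B6 → 4 × B7 → 8 × B8 → …
From B5 to B9 is 4 halving steps: 2^4 = 16.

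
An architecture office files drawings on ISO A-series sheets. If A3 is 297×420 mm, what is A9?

A4: ⌊420/2⌋ × 297 = 210 × 297 mm
A5: ⌊297/2⌋ × 210 = 148 × 210 mm
A6: ⌊210/2⌋ × 148 = 105 × 148 mm
A7: ⌊148/2⌋ × 105 = 74 × 105 mm
A8: ⌊105/2⌋ × 74 = 52 × 74 mm
A9: ⌊74/2⌋ × 52 = 37 × 52 mm

37 × 52 mm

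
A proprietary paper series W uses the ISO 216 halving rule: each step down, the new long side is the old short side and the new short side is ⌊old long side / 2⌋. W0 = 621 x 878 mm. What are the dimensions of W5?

W1: ⌊878/2⌋ × 621 = 439 × 621 mm
W2: ⌊621/2⌋ × 439 = 310 × 439 mm
W3: ⌊439/2⌋ × 310 = 219 × 310 mm
W4: ⌊310/2⌋ × 219 = 155 × 219 mm
W5: ⌊219/2⌋ × 155 = 109 × 155 mm

109 × 155 mm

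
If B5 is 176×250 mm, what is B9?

B6: ⌊250/2⌋ × 176 = 125 × 176 mm
B7: ⌊176/2⌋ × 125 = 88 × 125 mm
B8: ⌊125/2⌋ × 88 = 62 × 88 mm
B9: ⌊88/2⌋ × 62 = 44 × 62 mm

44 × 62 mm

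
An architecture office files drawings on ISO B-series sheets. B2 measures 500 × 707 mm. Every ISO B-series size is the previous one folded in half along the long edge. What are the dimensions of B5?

B3: ⌊707/2⌋ × 500 = 353 × 500 mm
B4: ⌊500/2⌋ × 353 = 250 × 353 mm
B5: ⌊353/2⌋ × 250 = 176 × 250 mm

176 × 250 mm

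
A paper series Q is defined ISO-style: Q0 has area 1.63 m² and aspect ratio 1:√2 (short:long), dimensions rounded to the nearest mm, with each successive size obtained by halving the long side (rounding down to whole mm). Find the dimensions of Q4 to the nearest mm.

268 × 379 mm

Let Q0's short side be w mm. w · w√2 = 1.63 m² = 1,630,000 mm², so w ≈ 1073.6 mm and w√2 ≈ 1518.3 mm → Q0 = 1074 × 1518 mm.
Q1: ⌊1518/2⌋ × 1074 = 759 × 1074 mm
Q2: ⌊1074/2⌋ × 759 = 537 × 759 mm
Q3: ⌊759/2⌋ × 537 = 379 × 537 mm
Q4: ⌊537/2⌋ × 379 = 268 × 379 mm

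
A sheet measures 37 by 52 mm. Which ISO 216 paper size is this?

A9 (37 × 52 mm)

Aspect ratio 52/37 ≈ 1.405 — close to the ISO √2 ≈ 1.414.
In the A-series (A0 area = 1 m²): A9 = 37 × 52 mm.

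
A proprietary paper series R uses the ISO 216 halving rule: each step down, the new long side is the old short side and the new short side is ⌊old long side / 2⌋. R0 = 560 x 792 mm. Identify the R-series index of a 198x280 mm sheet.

R0: 560 × 792 mm
R1: 396 × 560 mm
R2: 280 × 396 mm
R3: 198 × 280 mm
R4: 140 × 198 mm
→ matches R3.

R3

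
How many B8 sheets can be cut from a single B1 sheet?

Each ISO step halves the sheet: 1 × B1 → 2 × B2 → 4 × B3 → 8 × B4 → …
From B1 to B8 is 7 halving steps: 2^7 = 128.

128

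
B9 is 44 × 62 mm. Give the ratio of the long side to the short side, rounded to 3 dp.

1.409

62 / 44 = 1.409
ISO 216 targets √2 ≈ 1.414; the -0.005 deviation is from mm rounding.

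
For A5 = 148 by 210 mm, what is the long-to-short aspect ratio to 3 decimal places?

210 / 148 = 1.419
ISO 216 targets √2 ≈ 1.414; the +0.005 deviation is from mm rounding.

1.419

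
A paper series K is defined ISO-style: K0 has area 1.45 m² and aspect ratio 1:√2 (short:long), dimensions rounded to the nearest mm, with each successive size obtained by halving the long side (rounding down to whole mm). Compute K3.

Let K0's short side be w mm. w · w√2 = 1.45 m² = 1,450,000 mm², so w ≈ 1012.6 mm and w√2 ≈ 1432.0 mm → K0 = 1013 × 1432 mm.
K1: ⌊1432/2⌋ × 1013 = 716 × 1013 mm
K2: ⌊1013/2⌋ × 716 = 506 × 716 mm
K3: ⌊716/2⌋ × 506 = 358 × 506 mm

358 × 506 mm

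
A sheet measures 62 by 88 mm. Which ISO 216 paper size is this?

B8 (62 × 88 mm)

Aspect ratio 88/62 ≈ 1.419 — close to the ISO √2 ≈ 1.414.
In the B-series (B0 = 1000 × 1414 mm): B8 = 62 × 88 mm.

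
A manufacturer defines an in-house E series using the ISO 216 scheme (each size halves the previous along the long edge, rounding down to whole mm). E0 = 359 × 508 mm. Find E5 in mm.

E1 = 254 × 359 mm (from E0 by 1 halving).
E2: ⌊359/2⌋ × 254 = 179 × 254 mm
E3: ⌊254/2⌋ × 179 = 127 × 179 mm
E4: ⌊179/2⌋ × 127 = 89 × 127 mm
E5: ⌊127/2⌋ × 89 = 63 × 89 mm

63 × 89 mm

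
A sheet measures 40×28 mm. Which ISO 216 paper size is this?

C10 (28 × 40 mm)

Aspect ratio 40/28 ≈ 1.429 — close to the ISO √2 ≈ 1.414.
In the C-series (envelope sizes, between A and B): C10 = 28 × 40 mm.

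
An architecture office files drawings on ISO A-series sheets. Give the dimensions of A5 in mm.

148 × 210 mm

A0 = 841 × 1189 mm (A0 has area 1 m², aspect 1:√2).
A1: ⌊1189/2⌋ × 841 = 594 × 841 mm
A2: ⌊841/2⌋ × 594 = 420 × 594 mm
A3: ⌊594/2⌋ × 420 = 297 × 420 mm
A4: ⌊420/2⌋ × 297 = 210 × 297 mm
A5: ⌊297/2⌋ × 210 = 148 × 210 mm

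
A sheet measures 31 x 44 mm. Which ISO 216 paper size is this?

Aspect ratio 44/31 ≈ 1.419 — close to the ISO √2 ≈ 1.414.
In the B-series (B0 = 1000 × 1414 mm): B10 = 31 × 44 mm.

B10 (31 × 44 mm)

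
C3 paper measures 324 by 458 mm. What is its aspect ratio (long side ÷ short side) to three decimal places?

458 / 324 = 1.414
Matches √2 ≈ 1.414 — the ISO 216 defining ratio.

1.414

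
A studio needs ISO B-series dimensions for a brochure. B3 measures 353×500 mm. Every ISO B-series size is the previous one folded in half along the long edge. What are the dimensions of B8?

62 × 88 mm

B4: ⌊500/2⌋ × 353 = 250 × 353 mm
B5: ⌊353/2⌋ × 250 = 176 × 250 mm
B6: ⌊250/2⌋ × 176 = 125 × 176 mm
B7: ⌊176/2⌋ × 125 = 88 × 125 mm
B8: ⌊125/2⌋ × 88 = 62 × 88 mm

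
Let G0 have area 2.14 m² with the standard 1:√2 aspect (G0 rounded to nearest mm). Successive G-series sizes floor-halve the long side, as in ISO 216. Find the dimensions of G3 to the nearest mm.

Let G0's short side be w mm. w · w√2 = 2.14 m² = 2,140,000 mm², so w ≈ 1230.1 mm and w√2 ≈ 1739.7 mm → G0 = 1230 × 1740 mm.
G1: ⌊1740/2⌋ × 1230 = 870 × 1230 mm
G2: ⌊1230/2⌋ × 870 = 615 × 870 mm
G3: ⌊870/2⌋ × 615 = 435 × 615 mm

435 × 615 mm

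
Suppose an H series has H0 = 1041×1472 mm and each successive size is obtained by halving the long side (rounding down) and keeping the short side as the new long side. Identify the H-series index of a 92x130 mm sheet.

H7

H0: 1041 × 1472 mm
H1: 736 × 1041 mm
H2: 520 × 736 mm
H3: 368 × 520 mm
H4: 260 × 368 mm
H5: 184 × 260 mm
H6: 130 × 184 mm
H7: 92 × 130 mm
H8: 65 × 92 mm
→ matches H7.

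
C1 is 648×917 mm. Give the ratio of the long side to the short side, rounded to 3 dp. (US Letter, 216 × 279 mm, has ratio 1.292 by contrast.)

917 / 648 = 1.415
Matches √2 ≈ 1.414 — the ISO 216 defining ratio.

1.415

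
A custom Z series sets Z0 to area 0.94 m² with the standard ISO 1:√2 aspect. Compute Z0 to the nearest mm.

815 × 1153 mm

Let the short side be w mm. Then w · w√2 = 0.94 m² = 940,000 mm².
w² = 940,000/√2, so w ≈ 815.3 mm; long side = w√2 ≈ 1153.0 mm.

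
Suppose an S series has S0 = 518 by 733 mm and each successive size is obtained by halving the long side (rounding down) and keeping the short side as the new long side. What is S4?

S1: ⌊733/2⌋ × 518 = 366 × 518 mm
S2: ⌊518/2⌋ × 366 = 259 × 366 mm
S3: ⌊366/2⌋ × 259 = 183 × 259 mm
S4: ⌊259/2⌋ × 183 = 129 × 183 mm

129 × 183 mm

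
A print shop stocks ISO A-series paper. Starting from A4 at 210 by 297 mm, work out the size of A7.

74 × 105 mm

A5: ⌊297/2⌋ × 210 = 148 × 210 mm
A6: ⌊210/2⌋ × 148 = 105 × 148 mm
A7: ⌊148/2⌋ × 105 = 74 × 105 mm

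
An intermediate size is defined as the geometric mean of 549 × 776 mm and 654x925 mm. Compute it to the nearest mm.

Short side: √(549 · 654) = √359046 ≈ 599.2 → 599 mm
Long side: √(776 · 925) = √717800 ≈ 847.2 → 847 mm

599 × 847 mm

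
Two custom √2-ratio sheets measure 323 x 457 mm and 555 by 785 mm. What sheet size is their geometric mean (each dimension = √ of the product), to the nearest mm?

423 × 599 mm

Short side: √(323 · 555) = √179265 ≈ 423.4 → 423 mm
Long side: √(457 · 785) = √358745 ≈ 599.0 → 599 mm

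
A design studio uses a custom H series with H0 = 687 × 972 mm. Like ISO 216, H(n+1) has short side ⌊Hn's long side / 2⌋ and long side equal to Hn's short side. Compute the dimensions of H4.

H1: ⌊972/2⌋ × 687 = 486 × 687 mm
H2: ⌊687/2⌋ × 486 = 343 × 486 mm
H3: ⌊486/2⌋ × 343 = 243 × 343 mm
H4: ⌊343/2⌋ × 243 = 171 × 243 mm

171 × 243 mm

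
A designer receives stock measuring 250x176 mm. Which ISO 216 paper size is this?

Aspect ratio 250/176 ≈ 1.420 — close to the ISO √2 ≈ 1.414.
In the B-series (B0 = 1000 × 1414 mm): B5 = 176 × 250 mm.

B5 (176 × 250 mm)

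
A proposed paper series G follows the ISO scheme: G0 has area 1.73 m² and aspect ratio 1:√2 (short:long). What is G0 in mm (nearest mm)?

Let the short side be w mm. Then w · w√2 = 1.73 m² = 1,730,000 mm².
w² = 1,730,000/√2, so w ≈ 1106.0 mm; long side = w√2 ≈ 1564.2 mm.

1106 × 1564 mm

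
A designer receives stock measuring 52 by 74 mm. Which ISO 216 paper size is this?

A8 (52 × 74 mm)

Aspect ratio 74/52 ≈ 1.423 — close to the ISO √2 ≈ 1.414.
In the A-series (A0 area = 1 m²): A8 = 52 × 74 mm.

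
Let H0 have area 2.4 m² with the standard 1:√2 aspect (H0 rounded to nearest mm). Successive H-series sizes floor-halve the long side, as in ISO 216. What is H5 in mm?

Let H0's short side be w mm. w · w√2 = 2.4 m² = 2,400,000 mm², so w ≈ 1302.7 mm and w√2 ≈ 1842.3 mm → H0 = 1303 × 1842 mm.
H1: ⌊1842/2⌋ × 1303 = 921 × 1303 mm
H2: ⌊1303/2⌋ × 921 = 651 × 921 mm
H3: ⌊921/2⌋ × 651 = 460 × 651 mm
H4: ⌊651/2⌋ × 460 = 325 × 460 mm
H5: ⌊460/2⌋ × 325 = 230 × 325 mm

230 × 325 mm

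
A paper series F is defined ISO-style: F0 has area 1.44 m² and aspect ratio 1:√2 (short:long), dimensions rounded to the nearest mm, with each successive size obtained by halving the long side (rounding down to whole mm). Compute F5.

178 × 252 mm

Let F0's short side be w mm. w · w√2 = 1.44 m² = 1,440,000 mm², so w ≈ 1009.1 mm and w√2 ≈ 1427.0 mm → F0 = 1009 × 1427 mm.
F1: ⌊1427/2⌋ × 1009 = 713 × 1009 mm
F2: ⌊1009/2⌋ × 713 = 504 × 713 mm
F3: ⌊713/2⌋ × 504 = 356 × 504 mm
F4: ⌊504/2⌋ × 356 = 252 × 356 mm
F5: ⌊356/2⌋ × 252 = 178 × 252 mm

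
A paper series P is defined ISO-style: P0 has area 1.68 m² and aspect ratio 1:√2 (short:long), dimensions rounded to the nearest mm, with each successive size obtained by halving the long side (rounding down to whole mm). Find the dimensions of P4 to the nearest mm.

Let P0's short side be w mm. w · w√2 = 1.68 m² = 1,680,000 mm², so w ≈ 1089.9 mm and w√2 ≈ 1541.4 mm → P0 = 1090 × 1541 mm.
P1: ⌊1541/2⌋ × 1090 = 770 × 1090 mm
P2: ⌊1090/2⌋ × 770 = 545 × 770 mm
P3: ⌊770/2⌋ × 545 = 385 × 545 mm
P4: ⌊545/2⌋ × 385 = 272 × 385 mm

272 × 385 mm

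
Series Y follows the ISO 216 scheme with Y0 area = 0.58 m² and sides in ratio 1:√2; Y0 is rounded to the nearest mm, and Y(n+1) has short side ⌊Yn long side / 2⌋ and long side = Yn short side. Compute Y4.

Let Y0's short side be w mm. w · w√2 = 0.58 m² = 580,000 mm², so w ≈ 640.4 mm and w√2 ≈ 905.7 mm → Y0 = 640 × 906 mm.
Y1: ⌊906/2⌋ × 640 = 453 × 640 mm
Y2: ⌊640/2⌋ × 453 = 320 × 453 mm
Y3: ⌊453/2⌋ × 320 = 226 × 320 mm
Y4: ⌊320/2⌋ × 226 = 160 × 226 mm

160 × 226 mm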